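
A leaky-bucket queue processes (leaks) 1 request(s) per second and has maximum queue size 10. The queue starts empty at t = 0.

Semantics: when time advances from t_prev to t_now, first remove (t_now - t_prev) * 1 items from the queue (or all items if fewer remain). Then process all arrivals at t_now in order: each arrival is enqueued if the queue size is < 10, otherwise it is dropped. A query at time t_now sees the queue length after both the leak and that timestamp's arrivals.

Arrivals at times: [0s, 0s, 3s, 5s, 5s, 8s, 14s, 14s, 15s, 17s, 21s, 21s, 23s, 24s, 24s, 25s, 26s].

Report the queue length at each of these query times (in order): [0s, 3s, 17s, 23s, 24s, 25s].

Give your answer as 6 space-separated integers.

Answer: 2 1 1 1 2 2

Derivation:
Queue lengths at query times:
  query t=0s: backlog = 2
  query t=3s: backlog = 1
  query t=17s: backlog = 1
  query t=23s: backlog = 1
  query t=24s: backlog = 2
  query t=25s: backlog = 2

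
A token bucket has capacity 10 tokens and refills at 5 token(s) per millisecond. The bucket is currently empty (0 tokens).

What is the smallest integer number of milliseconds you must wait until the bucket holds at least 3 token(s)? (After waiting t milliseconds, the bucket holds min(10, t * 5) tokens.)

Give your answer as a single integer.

Need t * 5 >= 3, so t >= 3/5.
Smallest integer t = ceil(3/5) = 1.

Answer: 1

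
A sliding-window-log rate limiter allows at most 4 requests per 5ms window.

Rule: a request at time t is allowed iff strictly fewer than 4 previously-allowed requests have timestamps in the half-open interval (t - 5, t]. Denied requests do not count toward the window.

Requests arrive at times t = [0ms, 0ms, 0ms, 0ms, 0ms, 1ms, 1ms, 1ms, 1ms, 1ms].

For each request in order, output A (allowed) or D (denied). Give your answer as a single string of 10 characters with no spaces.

Tracking allowed requests in the window:
  req#1 t=0ms: ALLOW
  req#2 t=0ms: ALLOW
  req#3 t=0ms: ALLOW
  req#4 t=0ms: ALLOW
  req#5 t=0ms: DENY
  req#6 t=1ms: DENY
  req#7 t=1ms: DENY
  req#8 t=1ms: DENY
  req#9 t=1ms: DENY
  req#10 t=1ms: DENY

Answer: AAAADDDDDD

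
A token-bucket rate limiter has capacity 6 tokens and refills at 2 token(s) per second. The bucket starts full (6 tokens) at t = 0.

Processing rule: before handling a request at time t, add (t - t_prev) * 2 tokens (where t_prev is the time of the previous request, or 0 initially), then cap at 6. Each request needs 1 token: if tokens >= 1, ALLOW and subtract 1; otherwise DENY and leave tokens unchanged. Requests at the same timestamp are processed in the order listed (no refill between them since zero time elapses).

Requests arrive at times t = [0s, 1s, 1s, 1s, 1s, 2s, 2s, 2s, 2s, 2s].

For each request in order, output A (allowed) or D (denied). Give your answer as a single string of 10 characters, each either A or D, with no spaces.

Simulating step by step:
  req#1 t=0s: ALLOW
  req#2 t=1s: ALLOW
  req#3 t=1s: ALLOW
  req#4 t=1s: ALLOW
  req#5 t=1s: ALLOW
  req#6 t=2s: ALLOW
  req#7 t=2s: ALLOW
  req#8 t=2s: ALLOW
  req#9 t=2s: ALLOW
  req#10 t=2s: DENY

Answer: AAAAAAAAAD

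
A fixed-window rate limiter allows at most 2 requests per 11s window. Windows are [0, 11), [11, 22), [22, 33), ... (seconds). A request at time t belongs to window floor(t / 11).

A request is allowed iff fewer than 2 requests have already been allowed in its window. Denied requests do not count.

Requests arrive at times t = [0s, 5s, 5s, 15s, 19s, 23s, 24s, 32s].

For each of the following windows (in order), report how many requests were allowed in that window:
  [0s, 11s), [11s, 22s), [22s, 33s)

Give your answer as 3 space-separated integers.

Answer: 2 2 2

Derivation:
Processing requests:
  req#1 t=0s (window 0): ALLOW
  req#2 t=5s (window 0): ALLOW
  req#3 t=5s (window 0): DENY
  req#4 t=15s (window 1): ALLOW
  req#5 t=19s (window 1): ALLOW
  req#6 t=23s (window 2): ALLOW
  req#7 t=24s (window 2): ALLOW
  req#8 t=32s (window 2): DENY

Allowed counts by window: 2 2 2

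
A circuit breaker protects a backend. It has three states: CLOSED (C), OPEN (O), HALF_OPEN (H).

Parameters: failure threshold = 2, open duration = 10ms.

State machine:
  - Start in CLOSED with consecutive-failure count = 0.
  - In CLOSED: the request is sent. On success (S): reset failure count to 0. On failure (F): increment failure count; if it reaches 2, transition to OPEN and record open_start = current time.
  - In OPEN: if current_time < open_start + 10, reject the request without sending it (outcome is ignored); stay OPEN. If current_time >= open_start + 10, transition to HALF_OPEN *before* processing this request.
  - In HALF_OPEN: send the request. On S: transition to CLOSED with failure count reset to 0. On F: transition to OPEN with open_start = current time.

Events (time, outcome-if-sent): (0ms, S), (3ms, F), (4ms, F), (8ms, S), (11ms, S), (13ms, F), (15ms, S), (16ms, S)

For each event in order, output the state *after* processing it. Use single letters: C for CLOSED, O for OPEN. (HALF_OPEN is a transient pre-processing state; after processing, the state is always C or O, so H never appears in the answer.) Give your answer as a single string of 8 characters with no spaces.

State after each event:
  event#1 t=0ms outcome=S: state=CLOSED
  event#2 t=3ms outcome=F: state=CLOSED
  event#3 t=4ms outcome=F: state=OPEN
  event#4 t=8ms outcome=S: state=OPEN
  event#5 t=11ms outcome=S: state=OPEN
  event#6 t=13ms outcome=F: state=OPEN
  event#7 t=15ms outcome=S: state=CLOSED
  event#8 t=16ms outcome=S: state=CLOSED

Answer: CCOOOOCC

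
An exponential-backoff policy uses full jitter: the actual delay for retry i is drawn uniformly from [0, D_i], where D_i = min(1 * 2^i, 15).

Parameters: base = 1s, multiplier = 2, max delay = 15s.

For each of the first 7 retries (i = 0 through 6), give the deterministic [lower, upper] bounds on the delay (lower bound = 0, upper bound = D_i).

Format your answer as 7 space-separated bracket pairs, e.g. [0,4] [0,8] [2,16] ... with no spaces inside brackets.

Answer: [0,1] [0,2] [0,4] [0,8] [0,15] [0,15] [0,15]

Derivation:
Computing bounds per retry:
  i=0: D_i=min(1*2^0,15)=1, bounds=[0,1]
  i=1: D_i=min(1*2^1,15)=2, bounds=[0,2]
  i=2: D_i=min(1*2^2,15)=4, bounds=[0,4]
  i=3: D_i=min(1*2^3,15)=8, bounds=[0,8]
  i=4: D_i=min(1*2^4,15)=15, bounds=[0,15]
  i=5: D_i=min(1*2^5,15)=15, bounds=[0,15]
  i=6: D_i=min(1*2^6,15)=15, bounds=[0,15]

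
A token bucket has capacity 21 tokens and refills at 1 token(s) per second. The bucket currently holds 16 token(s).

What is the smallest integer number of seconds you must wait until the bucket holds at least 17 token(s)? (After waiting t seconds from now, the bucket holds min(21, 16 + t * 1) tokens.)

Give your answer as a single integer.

Answer: 1

Derivation:
Need 16 + t * 1 >= 17, so t >= 1/1.
Smallest integer t = ceil(1/1) = 1.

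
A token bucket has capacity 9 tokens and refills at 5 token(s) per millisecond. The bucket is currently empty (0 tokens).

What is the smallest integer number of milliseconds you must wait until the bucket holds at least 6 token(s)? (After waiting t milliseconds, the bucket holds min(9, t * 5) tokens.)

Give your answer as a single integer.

Answer: 2

Derivation:
Need t * 5 >= 6, so t >= 6/5.
Smallest integer t = ceil(6/5) = 2.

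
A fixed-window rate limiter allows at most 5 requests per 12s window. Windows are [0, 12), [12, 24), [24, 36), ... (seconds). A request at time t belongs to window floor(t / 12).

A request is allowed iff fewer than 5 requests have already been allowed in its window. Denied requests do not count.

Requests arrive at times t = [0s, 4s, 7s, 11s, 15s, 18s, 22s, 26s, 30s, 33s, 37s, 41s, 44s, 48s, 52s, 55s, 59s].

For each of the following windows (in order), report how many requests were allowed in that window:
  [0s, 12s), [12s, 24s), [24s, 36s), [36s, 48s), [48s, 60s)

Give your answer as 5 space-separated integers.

Answer: 4 3 3 3 4

Derivation:
Processing requests:
  req#1 t=0s (window 0): ALLOW
  req#2 t=4s (window 0): ALLOW
  req#3 t=7s (window 0): ALLOW
  req#4 t=11s (window 0): ALLOW
  req#5 t=15s (window 1): ALLOW
  req#6 t=18s (window 1): ALLOW
  req#7 t=22s (window 1): ALLOW
  req#8 t=26s (window 2): ALLOW
  req#9 t=30s (window 2): ALLOW
  req#10 t=33s (window 2): ALLOW
  req#11 t=37s (window 3): ALLOW
  req#12 t=41s (window 3): ALLOW
  req#13 t=44s (window 3): ALLOW
  req#14 t=48s (window 4): ALLOW
  req#15 t=52s (window 4): ALLOW
  req#16 t=55s (window 4): ALLOW
  req#17 t=59s (window 4): ALLOW

Allowed counts by window: 4 3 3 3 4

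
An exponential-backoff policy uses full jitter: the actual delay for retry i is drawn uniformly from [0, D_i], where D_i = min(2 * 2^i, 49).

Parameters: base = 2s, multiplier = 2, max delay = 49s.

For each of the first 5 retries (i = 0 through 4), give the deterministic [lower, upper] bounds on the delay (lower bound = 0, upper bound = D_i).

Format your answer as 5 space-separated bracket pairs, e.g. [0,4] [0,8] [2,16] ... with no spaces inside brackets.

Computing bounds per retry:
  i=0: D_i=min(2*2^0,49)=2, bounds=[0,2]
  i=1: D_i=min(2*2^1,49)=4, bounds=[0,4]
  i=2: D_i=min(2*2^2,49)=8, bounds=[0,8]
  i=3: D_i=min(2*2^3,49)=16, bounds=[0,16]
  i=4: D_i=min(2*2^4,49)=32, bounds=[0,32]

Answer: [0,2] [0,4] [0,8] [0,16] [0,32]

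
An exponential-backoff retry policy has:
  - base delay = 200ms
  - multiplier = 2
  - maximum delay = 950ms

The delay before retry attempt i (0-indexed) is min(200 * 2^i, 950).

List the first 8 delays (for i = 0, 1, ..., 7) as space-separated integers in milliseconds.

Computing each delay:
  i=0: min(200*2^0, 950) = 200
  i=1: min(200*2^1, 950) = 400
  i=2: min(200*2^2, 950) = 800
  i=3: min(200*2^3, 950) = 950
  i=4: min(200*2^4, 950) = 950
  i=5: min(200*2^5, 950) = 950
  i=6: min(200*2^6, 950) = 950
  i=7: min(200*2^7, 950) = 950

Answer: 200 400 800 950 950 950 950 950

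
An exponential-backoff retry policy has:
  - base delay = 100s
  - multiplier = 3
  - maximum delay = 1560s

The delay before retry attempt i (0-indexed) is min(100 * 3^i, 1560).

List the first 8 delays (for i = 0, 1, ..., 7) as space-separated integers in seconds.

Computing each delay:
  i=0: min(100*3^0, 1560) = 100
  i=1: min(100*3^1, 1560) = 300
  i=2: min(100*3^2, 1560) = 900
  i=3: min(100*3^3, 1560) = 1560
  i=4: min(100*3^4, 1560) = 1560
  i=5: min(100*3^5, 1560) = 1560
  i=6: min(100*3^6, 1560) = 1560
  i=7: min(100*3^7, 1560) = 1560

Answer: 100 300 900 1560 1560 1560 1560 1560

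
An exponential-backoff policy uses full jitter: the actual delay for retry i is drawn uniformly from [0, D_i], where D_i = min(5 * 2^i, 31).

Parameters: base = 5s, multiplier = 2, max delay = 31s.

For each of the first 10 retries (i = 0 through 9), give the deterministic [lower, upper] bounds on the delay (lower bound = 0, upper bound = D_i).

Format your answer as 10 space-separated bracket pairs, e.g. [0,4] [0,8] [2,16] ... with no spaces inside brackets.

Answer: [0,5] [0,10] [0,20] [0,31] [0,31] [0,31] [0,31] [0,31] [0,31] [0,31]

Derivation:
Computing bounds per retry:
  i=0: D_i=min(5*2^0,31)=5, bounds=[0,5]
  i=1: D_i=min(5*2^1,31)=10, bounds=[0,10]
  i=2: D_i=min(5*2^2,31)=20, bounds=[0,20]
  i=3: D_i=min(5*2^3,31)=31, bounds=[0,31]
  i=4: D_i=min(5*2^4,31)=31, bounds=[0,31]
  i=5: D_i=min(5*2^5,31)=31, bounds=[0,31]
  i=6: D_i=min(5*2^6,31)=31, bounds=[0,31]
  i=7: D_i=min(5*2^7,31)=31, bounds=[0,31]
  i=8: D_i=min(5*2^8,31)=31, bounds=[0,31]
  i=9: D_i=min(5*2^9,31)=31, bounds=[0,31]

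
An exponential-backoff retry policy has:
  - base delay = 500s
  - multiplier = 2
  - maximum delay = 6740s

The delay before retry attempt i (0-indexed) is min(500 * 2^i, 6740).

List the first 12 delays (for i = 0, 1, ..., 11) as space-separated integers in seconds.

Answer: 500 1000 2000 4000 6740 6740 6740 6740 6740 6740 6740 6740

Derivation:
Computing each delay:
  i=0: min(500*2^0, 6740) = 500
  i=1: min(500*2^1, 6740) = 1000
  i=2: min(500*2^2, 6740) = 2000
  i=3: min(500*2^3, 6740) = 4000
  i=4: min(500*2^4, 6740) = 6740
  i=5: min(500*2^5, 6740) = 6740
  i=6: min(500*2^6, 6740) = 6740
  i=7: min(500*2^7, 6740) = 6740
  i=8: min(500*2^8, 6740) = 6740
  i=9: min(500*2^9, 6740) = 6740
  i=10: min(500*2^10, 6740) = 6740
  i=11: min(500*2^11, 6740) = 6740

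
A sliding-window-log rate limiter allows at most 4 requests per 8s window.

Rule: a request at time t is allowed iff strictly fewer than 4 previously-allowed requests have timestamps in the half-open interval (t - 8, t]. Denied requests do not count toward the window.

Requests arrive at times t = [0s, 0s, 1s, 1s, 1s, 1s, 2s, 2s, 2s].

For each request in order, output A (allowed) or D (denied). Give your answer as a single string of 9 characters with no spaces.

Answer: AAAADDDDD

Derivation:
Tracking allowed requests in the window:
  req#1 t=0s: ALLOW
  req#2 t=0s: ALLOW
  req#3 t=1s: ALLOW
  req#4 t=1s: ALLOW
  req#5 t=1s: DENY
  req#6 t=1s: DENY
  req#7 t=2s: DENY
  req#8 t=2s: DENY
  req#9 t=2s: DENY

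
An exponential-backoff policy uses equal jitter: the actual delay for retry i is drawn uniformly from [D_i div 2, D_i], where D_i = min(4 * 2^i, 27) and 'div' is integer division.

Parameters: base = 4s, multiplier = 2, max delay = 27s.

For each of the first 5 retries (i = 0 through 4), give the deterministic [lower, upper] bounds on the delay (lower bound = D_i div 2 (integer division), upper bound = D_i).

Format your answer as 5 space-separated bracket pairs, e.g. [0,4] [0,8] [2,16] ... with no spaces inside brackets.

Computing bounds per retry:
  i=0: D_i=min(4*2^0,27)=4, bounds=[2,4]
  i=1: D_i=min(4*2^1,27)=8, bounds=[4,8]
  i=2: D_i=min(4*2^2,27)=16, bounds=[8,16]
  i=3: D_i=min(4*2^3,27)=27, bounds=[13,27]
  i=4: D_i=min(4*2^4,27)=27, bounds=[13,27]

Answer: [2,4] [4,8] [8,16] [13,27] [13,27]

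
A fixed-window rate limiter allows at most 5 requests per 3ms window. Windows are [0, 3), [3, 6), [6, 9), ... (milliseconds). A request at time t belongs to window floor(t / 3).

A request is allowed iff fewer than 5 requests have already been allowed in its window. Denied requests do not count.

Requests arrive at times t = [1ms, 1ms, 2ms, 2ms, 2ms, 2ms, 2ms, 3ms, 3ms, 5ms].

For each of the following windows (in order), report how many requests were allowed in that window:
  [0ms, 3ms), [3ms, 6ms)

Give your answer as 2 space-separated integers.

Answer: 5 3

Derivation:
Processing requests:
  req#1 t=1ms (window 0): ALLOW
  req#2 t=1ms (window 0): ALLOW
  req#3 t=2ms (window 0): ALLOW
  req#4 t=2ms (window 0): ALLOW
  req#5 t=2ms (window 0): ALLOW
  req#6 t=2ms (window 0): DENY
  req#7 t=2ms (window 0): DENY
  req#8 t=3ms (window 1): ALLOW
  req#9 t=3ms (window 1): ALLOW
  req#10 t=5ms (window 1): ALLOW

Allowed counts by window: 5 3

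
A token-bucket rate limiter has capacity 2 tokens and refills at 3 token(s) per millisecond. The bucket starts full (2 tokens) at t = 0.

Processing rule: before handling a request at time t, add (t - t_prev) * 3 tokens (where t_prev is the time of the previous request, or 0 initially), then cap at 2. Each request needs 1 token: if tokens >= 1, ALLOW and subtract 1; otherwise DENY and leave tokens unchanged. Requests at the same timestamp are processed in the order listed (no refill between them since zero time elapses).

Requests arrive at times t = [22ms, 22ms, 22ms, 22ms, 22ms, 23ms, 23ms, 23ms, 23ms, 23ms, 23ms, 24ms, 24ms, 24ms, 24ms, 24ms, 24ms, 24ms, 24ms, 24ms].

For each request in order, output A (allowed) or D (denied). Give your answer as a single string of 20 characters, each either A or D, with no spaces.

Simulating step by step:
  req#1 t=22ms: ALLOW
  req#2 t=22ms: ALLOW
  req#3 t=22ms: DENY
  req#4 t=22ms: DENY
  req#5 t=22ms: DENY
  req#6 t=23ms: ALLOW
  req#7 t=23ms: ALLOW
  req#8 t=23ms: DENY
  req#9 t=23ms: DENY
  req#10 t=23ms: DENY
  req#11 t=23ms: DENY
  req#12 t=24ms: ALLOW
  req#13 t=24ms: ALLOW
  req#14 t=24ms: DENY
  req#15 t=24ms: DENY
  req#16 t=24ms: DENY
  req#17 t=24ms: DENY
  req#18 t=24ms: DENY
  req#19 t=24ms: DENY
  req#20 t=24ms: DENY

Answer: AADDDAADDDDAADDDDDDD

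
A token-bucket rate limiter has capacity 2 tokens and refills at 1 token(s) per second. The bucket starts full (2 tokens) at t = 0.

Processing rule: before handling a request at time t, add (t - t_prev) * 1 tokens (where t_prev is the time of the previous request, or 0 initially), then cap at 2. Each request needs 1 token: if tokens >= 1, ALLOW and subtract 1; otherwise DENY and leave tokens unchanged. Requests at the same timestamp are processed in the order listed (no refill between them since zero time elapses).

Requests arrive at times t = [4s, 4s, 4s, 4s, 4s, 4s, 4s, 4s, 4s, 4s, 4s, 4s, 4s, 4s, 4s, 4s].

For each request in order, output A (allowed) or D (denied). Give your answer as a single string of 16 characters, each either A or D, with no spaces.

Simulating step by step:
  req#1 t=4s: ALLOW
  req#2 t=4s: ALLOW
  req#3 t=4s: DENY
  req#4 t=4s: DENY
  req#5 t=4s: DENY
  req#6 t=4s: DENY
  req#7 t=4s: DENY
  req#8 t=4s: DENY
  req#9 t=4s: DENY
  req#10 t=4s: DENY
  req#11 t=4s: DENY
  req#12 t=4s: DENY
  req#13 t=4s: DENY
  req#14 t=4s: DENY
  req#15 t=4s: DENY
  req#16 t=4s: DENY

Answer: AADDDDDDDDDDDDDD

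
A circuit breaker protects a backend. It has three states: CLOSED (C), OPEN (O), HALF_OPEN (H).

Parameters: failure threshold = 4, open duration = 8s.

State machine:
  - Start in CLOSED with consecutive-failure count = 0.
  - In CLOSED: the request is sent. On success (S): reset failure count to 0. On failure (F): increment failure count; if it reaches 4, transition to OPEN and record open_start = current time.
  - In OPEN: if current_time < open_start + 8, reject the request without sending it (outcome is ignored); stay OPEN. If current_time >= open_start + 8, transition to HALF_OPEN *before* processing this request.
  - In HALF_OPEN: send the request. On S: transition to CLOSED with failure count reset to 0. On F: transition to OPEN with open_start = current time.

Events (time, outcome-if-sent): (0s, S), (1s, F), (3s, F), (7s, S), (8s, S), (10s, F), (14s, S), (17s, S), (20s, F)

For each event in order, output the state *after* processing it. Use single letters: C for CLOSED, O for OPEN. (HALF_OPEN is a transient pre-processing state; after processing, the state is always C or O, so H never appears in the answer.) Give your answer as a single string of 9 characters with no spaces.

State after each event:
  event#1 t=0s outcome=S: state=CLOSED
  event#2 t=1s outcome=F: state=CLOSED
  event#3 t=3s outcome=F: state=CLOSED
  event#4 t=7s outcome=S: state=CLOSED
  event#5 t=8s outcome=S: state=CLOSED
  event#6 t=10s outcome=F: state=CLOSED
  event#7 t=14s outcome=S: state=CLOSED
  event#8 t=17s outcome=S: state=CLOSED
  event#9 t=20s outcome=F: state=CLOSED

Answer: CCCCCCCCC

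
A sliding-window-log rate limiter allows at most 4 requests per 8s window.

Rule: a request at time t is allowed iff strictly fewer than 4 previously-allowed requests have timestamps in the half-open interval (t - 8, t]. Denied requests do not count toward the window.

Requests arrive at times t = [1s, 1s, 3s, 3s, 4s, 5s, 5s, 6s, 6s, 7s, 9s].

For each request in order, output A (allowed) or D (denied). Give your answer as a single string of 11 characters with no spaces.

Answer: AAAADDDDDDA

Derivation:
Tracking allowed requests in the window:
  req#1 t=1s: ALLOW
  req#2 t=1s: ALLOW
  req#3 t=3s: ALLOW
  req#4 t=3s: ALLOW
  req#5 t=4s: DENY
  req#6 t=5s: DENY
  req#7 t=5s: DENY
  req#8 t=6s: DENY
  req#9 t=6s: DENY
  req#10 t=7s: DENY
  req#11 t=9s: ALLOW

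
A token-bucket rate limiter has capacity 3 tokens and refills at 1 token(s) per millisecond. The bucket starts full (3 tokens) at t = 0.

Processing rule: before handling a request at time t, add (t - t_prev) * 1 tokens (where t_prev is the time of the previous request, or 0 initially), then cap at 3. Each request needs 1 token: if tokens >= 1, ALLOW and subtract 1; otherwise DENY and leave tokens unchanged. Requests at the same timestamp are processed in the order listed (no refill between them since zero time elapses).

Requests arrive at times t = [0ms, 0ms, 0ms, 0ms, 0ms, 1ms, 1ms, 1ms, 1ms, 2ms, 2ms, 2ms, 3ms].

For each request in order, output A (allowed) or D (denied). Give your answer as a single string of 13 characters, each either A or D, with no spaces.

Answer: AAADDADDDADDA

Derivation:
Simulating step by step:
  req#1 t=0ms: ALLOW
  req#2 t=0ms: ALLOW
  req#3 t=0ms: ALLOW
  req#4 t=0ms: DENY
  req#5 t=0ms: DENY
  req#6 t=1ms: ALLOW
  req#7 t=1ms: DENY
  req#8 t=1ms: DENY
  req#9 t=1ms: DENY
  req#10 t=2ms: ALLOW
  req#11 t=2ms: DENY
  req#12 t=2ms: DENY
  req#13 t=3ms: ALLOW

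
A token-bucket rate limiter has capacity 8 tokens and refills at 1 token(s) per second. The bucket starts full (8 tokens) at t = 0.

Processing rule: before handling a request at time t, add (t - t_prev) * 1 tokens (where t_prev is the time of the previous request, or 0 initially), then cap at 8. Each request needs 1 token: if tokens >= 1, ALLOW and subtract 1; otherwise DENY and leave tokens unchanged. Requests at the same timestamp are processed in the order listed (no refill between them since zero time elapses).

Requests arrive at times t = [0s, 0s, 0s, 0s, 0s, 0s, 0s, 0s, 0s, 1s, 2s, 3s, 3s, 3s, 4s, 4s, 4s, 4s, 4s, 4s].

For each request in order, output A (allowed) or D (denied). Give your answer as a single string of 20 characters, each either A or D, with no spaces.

Answer: AAAAAAAADAAADDADDDDD

Derivation:
Simulating step by step:
  req#1 t=0s: ALLOW
  req#2 t=0s: ALLOW
  req#3 t=0s: ALLOW
  req#4 t=0s: ALLOW
  req#5 t=0s: ALLOW
  req#6 t=0s: ALLOW
  req#7 t=0s: ALLOW
  req#8 t=0s: ALLOW
  req#9 t=0s: DENY
  req#10 t=1s: ALLOW
  req#11 t=2s: ALLOW
  req#12 t=3s: ALLOW
  req#13 t=3s: DENY
  req#14 t=3s: DENY
  req#15 t=4s: ALLOW
  req#16 t=4s: DENY
  req#17 t=4s: DENY
  req#18 t=4s: DENY
  req#19 t=4s: DENY
  req#20 t=4s: DENY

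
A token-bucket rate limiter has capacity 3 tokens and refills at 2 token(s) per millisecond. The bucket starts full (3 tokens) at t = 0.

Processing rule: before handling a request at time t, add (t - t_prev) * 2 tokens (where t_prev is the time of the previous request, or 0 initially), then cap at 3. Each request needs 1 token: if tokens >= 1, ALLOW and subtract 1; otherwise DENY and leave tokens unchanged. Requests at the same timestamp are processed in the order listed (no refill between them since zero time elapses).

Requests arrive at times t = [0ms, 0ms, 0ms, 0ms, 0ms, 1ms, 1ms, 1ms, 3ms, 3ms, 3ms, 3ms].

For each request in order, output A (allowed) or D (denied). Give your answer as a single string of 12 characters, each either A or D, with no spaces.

Simulating step by step:
  req#1 t=0ms: ALLOW
  req#2 t=0ms: ALLOW
  req#3 t=0ms: ALLOW
  req#4 t=0ms: DENY
  req#5 t=0ms: DENY
  req#6 t=1ms: ALLOW
  req#7 t=1ms: ALLOW
  req#8 t=1ms: DENY
  req#9 t=3ms: ALLOW
  req#10 t=3ms: ALLOW
  req#11 t=3ms: ALLOW
  req#12 t=3ms: DENY

Answer: AAADDAADAAAD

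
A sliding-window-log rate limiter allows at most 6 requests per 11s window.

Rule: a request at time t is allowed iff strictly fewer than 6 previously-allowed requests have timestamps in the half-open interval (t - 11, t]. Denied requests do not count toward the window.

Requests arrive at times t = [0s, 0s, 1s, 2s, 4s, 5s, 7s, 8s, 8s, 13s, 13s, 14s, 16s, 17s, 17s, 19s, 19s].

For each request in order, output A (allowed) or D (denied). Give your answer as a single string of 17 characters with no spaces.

Answer: AAAAAADDDAAAAAADD

Derivation:
Tracking allowed requests in the window:
  req#1 t=0s: ALLOW
  req#2 t=0s: ALLOW
  req#3 t=1s: ALLOW
  req#4 t=2s: ALLOW
  req#5 t=4s: ALLOW
  req#6 t=5s: ALLOW
  req#7 t=7s: DENY
  req#8 t=8s: DENY
  req#9 t=8s: DENY
  req#10 t=13s: ALLOW
  req#11 t=13s: ALLOW
  req#12 t=14s: ALLOW
  req#13 t=16s: ALLOW
  req#14 t=17s: ALLOW
  req#15 t=17s: ALLOW
  req#16 t=19s: DENY
  req#17 t=19s: DENY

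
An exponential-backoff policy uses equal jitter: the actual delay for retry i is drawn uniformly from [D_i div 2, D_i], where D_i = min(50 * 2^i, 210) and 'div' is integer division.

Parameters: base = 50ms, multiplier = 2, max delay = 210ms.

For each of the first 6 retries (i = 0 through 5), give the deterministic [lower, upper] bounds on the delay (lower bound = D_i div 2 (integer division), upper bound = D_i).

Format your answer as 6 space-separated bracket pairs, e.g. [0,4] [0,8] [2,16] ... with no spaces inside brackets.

Computing bounds per retry:
  i=0: D_i=min(50*2^0,210)=50, bounds=[25,50]
  i=1: D_i=min(50*2^1,210)=100, bounds=[50,100]
  i=2: D_i=min(50*2^2,210)=200, bounds=[100,200]
  i=3: D_i=min(50*2^3,210)=210, bounds=[105,210]
  i=4: D_i=min(50*2^4,210)=210, bounds=[105,210]
  i=5: D_i=min(50*2^5,210)=210, bounds=[105,210]

Answer: [25,50] [50,100] [100,200] [105,210] [105,210] [105,210]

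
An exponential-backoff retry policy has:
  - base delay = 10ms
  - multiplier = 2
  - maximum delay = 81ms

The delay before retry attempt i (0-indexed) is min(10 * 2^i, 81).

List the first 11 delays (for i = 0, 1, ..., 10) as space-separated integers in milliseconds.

Answer: 10 20 40 80 81 81 81 81 81 81 81

Derivation:
Computing each delay:
  i=0: min(10*2^0, 81) = 10
  i=1: min(10*2^1, 81) = 20
  i=2: min(10*2^2, 81) = 40
  i=3: min(10*2^3, 81) = 80
  i=4: min(10*2^4, 81) = 81
  i=5: min(10*2^5, 81) = 81
  i=6: min(10*2^6, 81) = 81
  i=7: min(10*2^7, 81) = 81
  i=8: min(10*2^8, 81) = 81
  i=9: min(10*2^9, 81) = 81
  i=10: min(10*2^10, 81) = 81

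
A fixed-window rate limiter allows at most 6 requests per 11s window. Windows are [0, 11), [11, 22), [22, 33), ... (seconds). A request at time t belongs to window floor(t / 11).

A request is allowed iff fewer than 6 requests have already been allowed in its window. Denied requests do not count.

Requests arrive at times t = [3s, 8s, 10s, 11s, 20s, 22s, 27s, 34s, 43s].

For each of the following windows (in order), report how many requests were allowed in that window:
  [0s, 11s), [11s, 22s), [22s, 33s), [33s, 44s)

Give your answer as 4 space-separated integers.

Answer: 3 2 2 2

Derivation:
Processing requests:
  req#1 t=3s (window 0): ALLOW
  req#2 t=8s (window 0): ALLOW
  req#3 t=10s (window 0): ALLOW
  req#4 t=11s (window 1): ALLOW
  req#5 t=20s (window 1): ALLOW
  req#6 t=22s (window 2): ALLOW
  req#7 t=27s (window 2): ALLOW
  req#8 t=34s (window 3): ALLOW
  req#9 t=43s (window 3): ALLOW

Allowed counts by window: 3 2 2 2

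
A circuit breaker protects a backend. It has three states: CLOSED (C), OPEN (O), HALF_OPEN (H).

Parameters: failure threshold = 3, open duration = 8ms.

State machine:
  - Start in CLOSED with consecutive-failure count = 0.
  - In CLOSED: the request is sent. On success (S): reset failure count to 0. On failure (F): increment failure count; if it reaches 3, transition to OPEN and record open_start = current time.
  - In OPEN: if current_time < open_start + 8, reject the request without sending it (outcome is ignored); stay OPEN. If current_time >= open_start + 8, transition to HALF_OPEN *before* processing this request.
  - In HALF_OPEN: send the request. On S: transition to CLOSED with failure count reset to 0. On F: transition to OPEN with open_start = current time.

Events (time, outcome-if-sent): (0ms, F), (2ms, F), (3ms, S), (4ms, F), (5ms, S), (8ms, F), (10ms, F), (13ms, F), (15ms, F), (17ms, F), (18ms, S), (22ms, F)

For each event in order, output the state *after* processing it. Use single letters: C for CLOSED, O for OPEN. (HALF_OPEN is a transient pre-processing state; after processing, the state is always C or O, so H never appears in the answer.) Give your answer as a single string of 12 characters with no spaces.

Answer: CCCCCCCOOOOO

Derivation:
State after each event:
  event#1 t=0ms outcome=F: state=CLOSED
  event#2 t=2ms outcome=F: state=CLOSED
  event#3 t=3ms outcome=S: state=CLOSED
  event#4 t=4ms outcome=F: state=CLOSED
  event#5 t=5ms outcome=S: state=CLOSED
  event#6 t=8ms outcome=F: state=CLOSED
  event#7 t=10ms outcome=F: state=CLOSED
  event#8 t=13ms outcome=F: state=OPEN
  event#9 t=15ms outcome=F: state=OPEN
  event#10 t=17ms outcome=F: state=OPEN
  event#11 t=18ms outcome=S: state=OPEN
  event#12 t=22ms outcome=F: state=OPEN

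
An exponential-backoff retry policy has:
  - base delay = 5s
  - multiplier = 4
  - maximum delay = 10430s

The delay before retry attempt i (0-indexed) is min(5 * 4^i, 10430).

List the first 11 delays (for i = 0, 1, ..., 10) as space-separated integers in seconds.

Answer: 5 20 80 320 1280 5120 10430 10430 10430 10430 10430

Derivation:
Computing each delay:
  i=0: min(5*4^0, 10430) = 5
  i=1: min(5*4^1, 10430) = 20
  i=2: min(5*4^2, 10430) = 80
  i=3: min(5*4^3, 10430) = 320
  i=4: min(5*4^4, 10430) = 1280
  i=5: min(5*4^5, 10430) = 5120
  i=6: min(5*4^6, 10430) = 10430
  i=7: min(5*4^7, 10430) = 10430
  i=8: min(5*4^8, 10430) = 10430
  i=9: min(5*4^9, 10430) = 10430
  i=10: min(5*4^10, 10430) = 10430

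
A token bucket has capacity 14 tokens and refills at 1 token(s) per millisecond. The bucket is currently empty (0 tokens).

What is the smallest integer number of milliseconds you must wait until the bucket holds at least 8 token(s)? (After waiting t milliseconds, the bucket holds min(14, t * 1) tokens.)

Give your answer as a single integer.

Answer: 8

Derivation:
Need t * 1 >= 8, so t >= 8/1.
Smallest integer t = ceil(8/1) = 8.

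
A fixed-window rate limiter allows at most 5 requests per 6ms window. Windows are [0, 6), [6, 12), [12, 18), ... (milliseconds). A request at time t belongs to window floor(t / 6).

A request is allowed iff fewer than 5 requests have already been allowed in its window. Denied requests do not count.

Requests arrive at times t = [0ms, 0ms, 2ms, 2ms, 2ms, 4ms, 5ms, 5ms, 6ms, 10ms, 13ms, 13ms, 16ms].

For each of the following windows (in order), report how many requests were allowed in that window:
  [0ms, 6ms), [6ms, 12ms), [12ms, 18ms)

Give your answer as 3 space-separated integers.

Answer: 5 2 3

Derivation:
Processing requests:
  req#1 t=0ms (window 0): ALLOW
  req#2 t=0ms (window 0): ALLOW
  req#3 t=2ms (window 0): ALLOW
  req#4 t=2ms (window 0): ALLOW
  req#5 t=2ms (window 0): ALLOW
  req#6 t=4ms (window 0): DENY
  req#7 t=5ms (window 0): DENY
  req#8 t=5ms (window 0): DENY
  req#9 t=6ms (window 1): ALLOW
  req#10 t=10ms (window 1): ALLOW
  req#11 t=13ms (window 2): ALLOW
  req#12 t=13ms (window 2): ALLOW
  req#13 t=16ms (window 2): ALLOW

Allowed counts by window: 5 2 3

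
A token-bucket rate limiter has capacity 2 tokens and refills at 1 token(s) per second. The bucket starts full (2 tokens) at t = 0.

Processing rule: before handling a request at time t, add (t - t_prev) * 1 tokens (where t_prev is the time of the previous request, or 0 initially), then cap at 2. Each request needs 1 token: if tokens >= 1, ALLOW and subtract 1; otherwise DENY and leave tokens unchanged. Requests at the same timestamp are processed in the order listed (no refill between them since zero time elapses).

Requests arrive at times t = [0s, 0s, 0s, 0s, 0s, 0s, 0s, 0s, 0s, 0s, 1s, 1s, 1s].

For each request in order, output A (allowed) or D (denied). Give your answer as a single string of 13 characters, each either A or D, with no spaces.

Answer: AADDDDDDDDADD

Derivation:
Simulating step by step:
  req#1 t=0s: ALLOW
  req#2 t=0s: ALLOW
  req#3 t=0s: DENY
  req#4 t=0s: DENY
  req#5 t=0s: DENY
  req#6 t=0s: DENY
  req#7 t=0s: DENY
  req#8 t=0s: DENY
  req#9 t=0s: DENY
  req#10 t=0s: DENY
  req#11 t=1s: ALLOW
  req#12 t=1s: DENY
  req#13 t=1s: DENY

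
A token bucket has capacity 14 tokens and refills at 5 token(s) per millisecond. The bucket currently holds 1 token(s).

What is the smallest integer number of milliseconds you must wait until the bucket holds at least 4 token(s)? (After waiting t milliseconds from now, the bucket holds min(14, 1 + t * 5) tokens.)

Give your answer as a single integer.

Need 1 + t * 5 >= 4, so t >= 3/5.
Smallest integer t = ceil(3/5) = 1.

Answer: 1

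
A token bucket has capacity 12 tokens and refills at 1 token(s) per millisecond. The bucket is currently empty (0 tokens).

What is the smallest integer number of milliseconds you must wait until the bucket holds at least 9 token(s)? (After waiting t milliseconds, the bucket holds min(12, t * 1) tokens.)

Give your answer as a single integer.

Need t * 1 >= 9, so t >= 9/1.
Smallest integer t = ceil(9/1) = 9.

Answer: 9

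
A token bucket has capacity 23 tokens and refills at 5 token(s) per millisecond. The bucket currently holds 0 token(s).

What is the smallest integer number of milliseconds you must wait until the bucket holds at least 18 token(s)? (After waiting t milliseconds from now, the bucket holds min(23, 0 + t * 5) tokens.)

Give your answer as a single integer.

Answer: 4

Derivation:
Need 0 + t * 5 >= 18, so t >= 18/5.
Smallest integer t = ceil(18/5) = 4.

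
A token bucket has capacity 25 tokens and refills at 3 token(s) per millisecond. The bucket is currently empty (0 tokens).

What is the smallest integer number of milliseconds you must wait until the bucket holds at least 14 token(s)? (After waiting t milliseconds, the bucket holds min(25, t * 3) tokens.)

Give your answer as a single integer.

Answer: 5

Derivation:
Need t * 3 >= 14, so t >= 14/3.
Smallest integer t = ceil(14/3) = 5.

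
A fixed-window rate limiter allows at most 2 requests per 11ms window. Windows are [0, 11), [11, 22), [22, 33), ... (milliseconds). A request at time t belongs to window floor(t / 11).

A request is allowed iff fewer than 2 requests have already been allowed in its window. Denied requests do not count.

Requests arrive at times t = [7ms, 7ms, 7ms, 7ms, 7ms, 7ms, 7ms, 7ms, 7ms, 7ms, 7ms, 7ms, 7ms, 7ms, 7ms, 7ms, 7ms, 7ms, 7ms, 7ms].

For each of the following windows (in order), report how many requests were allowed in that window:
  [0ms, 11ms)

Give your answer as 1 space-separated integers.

Processing requests:
  req#1 t=7ms (window 0): ALLOW
  req#2 t=7ms (window 0): ALLOW
  req#3 t=7ms (window 0): DENY
  req#4 t=7ms (window 0): DENY
  req#5 t=7ms (window 0): DENY
  req#6 t=7ms (window 0): DENY
  req#7 t=7ms (window 0): DENY
  req#8 t=7ms (window 0): DENY
  req#9 t=7ms (window 0): DENY
  req#10 t=7ms (window 0): DENY
  req#11 t=7ms (window 0): DENY
  req#12 t=7ms (window 0): DENY
  req#13 t=7ms (window 0): DENY
  req#14 t=7ms (window 0): DENY
  req#15 t=7ms (window 0): DENY
  req#16 t=7ms (window 0): DENY
  req#17 t=7ms (window 0): DENY
  req#18 t=7ms (window 0): DENY
  req#19 t=7ms (window 0): DENY
  req#20 t=7ms (window 0): DENY

Allowed counts by window: 2

Answer: 2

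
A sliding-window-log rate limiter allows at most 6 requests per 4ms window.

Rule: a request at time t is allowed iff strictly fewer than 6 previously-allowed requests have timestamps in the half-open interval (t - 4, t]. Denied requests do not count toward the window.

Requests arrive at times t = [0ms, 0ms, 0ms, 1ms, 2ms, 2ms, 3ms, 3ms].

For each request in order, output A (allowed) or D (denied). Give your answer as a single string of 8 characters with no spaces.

Answer: AAAAAADD

Derivation:
Tracking allowed requests in the window:
  req#1 t=0ms: ALLOW
  req#2 t=0ms: ALLOW
  req#3 t=0ms: ALLOW
  req#4 t=1ms: ALLOW
  req#5 t=2ms: ALLOW
  req#6 t=2ms: ALLOW
  req#7 t=3ms: DENY
  req#8 t=3ms: DENY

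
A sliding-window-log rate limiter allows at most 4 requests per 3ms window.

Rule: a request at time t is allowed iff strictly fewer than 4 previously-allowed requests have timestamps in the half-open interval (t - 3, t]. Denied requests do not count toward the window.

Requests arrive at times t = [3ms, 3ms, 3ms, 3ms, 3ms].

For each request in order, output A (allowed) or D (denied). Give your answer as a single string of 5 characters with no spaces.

Tracking allowed requests in the window:
  req#1 t=3ms: ALLOW
  req#2 t=3ms: ALLOW
  req#3 t=3ms: ALLOW
  req#4 t=3ms: ALLOW
  req#5 t=3ms: DENY

Answer: AAAAD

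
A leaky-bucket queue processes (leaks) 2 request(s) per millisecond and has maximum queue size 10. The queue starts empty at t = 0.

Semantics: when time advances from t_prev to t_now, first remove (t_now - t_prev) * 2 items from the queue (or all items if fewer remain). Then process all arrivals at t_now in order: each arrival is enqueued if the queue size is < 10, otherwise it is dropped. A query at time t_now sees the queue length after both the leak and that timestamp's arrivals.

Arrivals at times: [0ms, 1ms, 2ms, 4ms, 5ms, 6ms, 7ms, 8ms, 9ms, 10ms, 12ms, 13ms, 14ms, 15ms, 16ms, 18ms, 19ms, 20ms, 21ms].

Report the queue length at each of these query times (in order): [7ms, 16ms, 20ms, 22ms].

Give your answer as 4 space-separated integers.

Queue lengths at query times:
  query t=7ms: backlog = 1
  query t=16ms: backlog = 1
  query t=20ms: backlog = 1
  query t=22ms: backlog = 0

Answer: 1 1 1 0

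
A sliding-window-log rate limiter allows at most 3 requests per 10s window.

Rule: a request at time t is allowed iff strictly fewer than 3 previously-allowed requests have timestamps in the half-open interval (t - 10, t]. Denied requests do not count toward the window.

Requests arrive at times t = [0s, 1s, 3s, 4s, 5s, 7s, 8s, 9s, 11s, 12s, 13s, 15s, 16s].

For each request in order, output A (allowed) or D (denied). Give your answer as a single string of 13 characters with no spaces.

Tracking allowed requests in the window:
  req#1 t=0s: ALLOW
  req#2 t=1s: ALLOW
  req#3 t=3s: ALLOW
  req#4 t=4s: DENY
  req#5 t=5s: DENY
  req#6 t=7s: DENY
  req#7 t=8s: DENY
  req#8 t=9s: DENY
  req#9 t=11s: ALLOW
  req#10 t=12s: ALLOW
  req#11 t=13s: ALLOW
  req#12 t=15s: DENY
  req#13 t=16s: DENY

Answer: AAADDDDDAAADD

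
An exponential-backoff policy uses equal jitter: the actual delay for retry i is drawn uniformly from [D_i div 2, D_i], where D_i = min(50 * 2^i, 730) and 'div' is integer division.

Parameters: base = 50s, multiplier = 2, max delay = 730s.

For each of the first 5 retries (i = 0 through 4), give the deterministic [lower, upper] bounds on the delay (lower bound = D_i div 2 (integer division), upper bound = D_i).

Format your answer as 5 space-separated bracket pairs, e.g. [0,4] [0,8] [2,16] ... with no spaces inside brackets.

Computing bounds per retry:
  i=0: D_i=min(50*2^0,730)=50, bounds=[25,50]
  i=1: D_i=min(50*2^1,730)=100, bounds=[50,100]
  i=2: D_i=min(50*2^2,730)=200, bounds=[100,200]
  i=3: D_i=min(50*2^3,730)=400, bounds=[200,400]
  i=4: D_i=min(50*2^4,730)=730, bounds=[365,730]

Answer: [25,50] [50,100] [100,200] [200,400] [365,730]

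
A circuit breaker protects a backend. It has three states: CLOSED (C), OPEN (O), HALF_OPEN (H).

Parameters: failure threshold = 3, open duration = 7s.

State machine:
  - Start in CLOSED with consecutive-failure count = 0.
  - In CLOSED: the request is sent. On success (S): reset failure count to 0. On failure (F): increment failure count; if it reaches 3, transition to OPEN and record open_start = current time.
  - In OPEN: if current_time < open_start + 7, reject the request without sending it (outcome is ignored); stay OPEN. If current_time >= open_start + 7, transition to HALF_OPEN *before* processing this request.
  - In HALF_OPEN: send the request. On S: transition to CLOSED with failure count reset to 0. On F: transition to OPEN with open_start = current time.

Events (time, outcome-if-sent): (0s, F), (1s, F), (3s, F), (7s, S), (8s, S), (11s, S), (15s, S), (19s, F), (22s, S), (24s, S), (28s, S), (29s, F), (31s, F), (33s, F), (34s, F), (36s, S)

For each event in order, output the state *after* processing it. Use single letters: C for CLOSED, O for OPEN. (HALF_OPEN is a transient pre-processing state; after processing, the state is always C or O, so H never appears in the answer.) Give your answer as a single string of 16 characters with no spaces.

State after each event:
  event#1 t=0s outcome=F: state=CLOSED
  event#2 t=1s outcome=F: state=CLOSED
  event#3 t=3s outcome=F: state=OPEN
  event#4 t=7s outcome=S: state=OPEN
  event#5 t=8s outcome=S: state=OPEN
  event#6 t=11s outcome=S: state=CLOSED
  event#7 t=15s outcome=S: state=CLOSED
  event#8 t=19s outcome=F: state=CLOSED
  event#9 t=22s outcome=S: state=CLOSED
  event#10 t=24s outcome=S: state=CLOSED
  event#11 t=28s outcome=S: state=CLOSED
  event#12 t=29s outcome=F: state=CLOSED
  event#13 t=31s outcome=F: state=CLOSED
  event#14 t=33s outcome=F: state=OPEN
  event#15 t=34s outcome=F: state=OPEN
  event#16 t=36s outcome=S: state=OPEN

Answer: CCOOOCCCCCCCCOOO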